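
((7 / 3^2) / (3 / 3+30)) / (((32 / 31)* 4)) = 7 / 1152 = 0.01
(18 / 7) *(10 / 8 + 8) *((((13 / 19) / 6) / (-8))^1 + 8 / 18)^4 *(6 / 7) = 71008048214917 / 101694317985792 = 0.70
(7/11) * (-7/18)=-49/198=-0.25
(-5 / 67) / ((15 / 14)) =-14 / 201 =-0.07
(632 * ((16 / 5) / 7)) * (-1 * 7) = -2022.40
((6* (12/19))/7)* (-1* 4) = -288/133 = -2.17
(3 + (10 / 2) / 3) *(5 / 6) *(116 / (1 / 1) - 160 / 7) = 3260 / 9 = 362.22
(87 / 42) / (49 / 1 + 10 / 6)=87 / 2128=0.04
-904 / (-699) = 904 / 699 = 1.29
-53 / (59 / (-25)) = 22.46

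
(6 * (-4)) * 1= -24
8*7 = 56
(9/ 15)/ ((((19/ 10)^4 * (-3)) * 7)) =-2000/ 912247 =-0.00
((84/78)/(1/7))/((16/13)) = 49/8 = 6.12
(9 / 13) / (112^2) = 9 / 163072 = 0.00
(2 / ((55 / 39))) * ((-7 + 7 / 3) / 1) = -364 / 55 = -6.62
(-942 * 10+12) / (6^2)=-784 / 3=-261.33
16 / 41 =0.39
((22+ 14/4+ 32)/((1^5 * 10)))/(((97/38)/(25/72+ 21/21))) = 437/144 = 3.03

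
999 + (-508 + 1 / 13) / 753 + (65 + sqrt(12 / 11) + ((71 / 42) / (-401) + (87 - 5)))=2*sqrt(33) / 11 + 62941640201 / 54955446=1146.37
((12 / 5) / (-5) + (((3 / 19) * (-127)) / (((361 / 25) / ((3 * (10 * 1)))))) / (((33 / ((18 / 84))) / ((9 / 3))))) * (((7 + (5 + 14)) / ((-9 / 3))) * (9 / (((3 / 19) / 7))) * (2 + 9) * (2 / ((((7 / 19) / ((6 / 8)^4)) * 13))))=1381320621 / 212800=6491.17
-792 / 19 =-41.68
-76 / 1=-76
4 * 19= 76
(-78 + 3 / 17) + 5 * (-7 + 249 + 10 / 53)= 1020941 / 901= 1133.12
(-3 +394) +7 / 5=1962 / 5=392.40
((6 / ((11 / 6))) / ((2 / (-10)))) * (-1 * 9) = 1620 / 11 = 147.27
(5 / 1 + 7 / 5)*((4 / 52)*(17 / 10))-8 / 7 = -696 / 2275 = -0.31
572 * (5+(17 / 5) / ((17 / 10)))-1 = 4003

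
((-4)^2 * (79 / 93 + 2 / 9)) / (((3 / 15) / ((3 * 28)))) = 669760 / 93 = 7201.72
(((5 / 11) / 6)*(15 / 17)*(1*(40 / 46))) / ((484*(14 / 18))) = 1125 / 7285894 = 0.00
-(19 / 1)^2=-361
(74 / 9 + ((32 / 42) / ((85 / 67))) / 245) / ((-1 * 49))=-10790566 / 64286775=-0.17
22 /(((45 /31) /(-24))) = -5456 /15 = -363.73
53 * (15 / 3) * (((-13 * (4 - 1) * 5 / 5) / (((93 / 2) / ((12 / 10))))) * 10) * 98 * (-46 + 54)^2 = -518568960 / 31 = -16728030.97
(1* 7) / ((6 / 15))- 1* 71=-107 / 2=-53.50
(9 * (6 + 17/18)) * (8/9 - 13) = -13625/18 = -756.94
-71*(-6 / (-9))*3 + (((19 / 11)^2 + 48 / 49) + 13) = -741344 / 5929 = -125.04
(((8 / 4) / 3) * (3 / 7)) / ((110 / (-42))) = -6 / 55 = -0.11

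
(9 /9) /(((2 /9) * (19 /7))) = 63 /38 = 1.66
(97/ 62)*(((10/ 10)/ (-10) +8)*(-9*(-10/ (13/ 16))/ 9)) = 61304/ 403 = 152.12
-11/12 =-0.92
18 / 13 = 1.38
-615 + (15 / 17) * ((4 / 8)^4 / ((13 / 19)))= -614.92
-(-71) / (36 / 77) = 5467 / 36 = 151.86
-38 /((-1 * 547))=38 /547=0.07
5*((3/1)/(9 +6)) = 1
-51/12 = -17/4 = -4.25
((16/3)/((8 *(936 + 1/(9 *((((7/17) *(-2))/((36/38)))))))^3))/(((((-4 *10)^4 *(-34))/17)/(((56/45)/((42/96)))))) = -2352637/333233208116198380800000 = -0.00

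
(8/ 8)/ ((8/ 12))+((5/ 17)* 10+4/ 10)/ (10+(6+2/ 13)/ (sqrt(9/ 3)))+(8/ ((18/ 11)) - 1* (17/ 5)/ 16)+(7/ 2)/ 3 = 209449121/ 27111600 - 14768* sqrt(3)/ 188275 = 7.59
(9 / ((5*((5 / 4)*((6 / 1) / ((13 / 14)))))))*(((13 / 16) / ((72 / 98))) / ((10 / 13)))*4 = 15379 / 12000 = 1.28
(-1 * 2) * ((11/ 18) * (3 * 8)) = -88/ 3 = -29.33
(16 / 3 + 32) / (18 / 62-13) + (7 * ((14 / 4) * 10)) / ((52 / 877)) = 126894943 / 30732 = 4129.08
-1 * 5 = -5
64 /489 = 0.13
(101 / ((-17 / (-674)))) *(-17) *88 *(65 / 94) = -4142375.32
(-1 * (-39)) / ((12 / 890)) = 5785 / 2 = 2892.50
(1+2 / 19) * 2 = 2.21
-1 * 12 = -12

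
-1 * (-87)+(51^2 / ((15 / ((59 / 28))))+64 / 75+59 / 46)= 21953051 / 48300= 454.51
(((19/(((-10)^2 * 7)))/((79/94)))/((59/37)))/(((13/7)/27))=0.29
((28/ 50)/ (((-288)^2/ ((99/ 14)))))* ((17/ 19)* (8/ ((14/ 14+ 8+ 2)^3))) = 17/ 66211200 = 0.00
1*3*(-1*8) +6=-18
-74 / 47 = -1.57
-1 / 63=-0.02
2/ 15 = 0.13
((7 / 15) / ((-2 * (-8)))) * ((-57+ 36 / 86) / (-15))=0.11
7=7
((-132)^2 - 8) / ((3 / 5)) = 87080 / 3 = 29026.67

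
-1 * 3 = -3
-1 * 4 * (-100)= 400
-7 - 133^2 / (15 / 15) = -17696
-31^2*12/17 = -11532/17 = -678.35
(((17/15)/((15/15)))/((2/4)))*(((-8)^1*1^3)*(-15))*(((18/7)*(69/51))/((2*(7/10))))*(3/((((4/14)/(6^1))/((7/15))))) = 19872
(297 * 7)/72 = 231/8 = 28.88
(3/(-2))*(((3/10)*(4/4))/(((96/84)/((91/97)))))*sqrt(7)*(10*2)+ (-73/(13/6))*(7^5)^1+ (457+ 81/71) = -522241222/923 - 5733*sqrt(7)/776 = -565828.02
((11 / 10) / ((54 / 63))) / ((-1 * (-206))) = 77 / 12360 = 0.01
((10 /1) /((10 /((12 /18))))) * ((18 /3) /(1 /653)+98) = 8032 /3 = 2677.33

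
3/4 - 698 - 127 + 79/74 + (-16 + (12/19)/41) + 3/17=-1644391289/1959964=-838.99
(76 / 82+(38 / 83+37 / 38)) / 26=23459 / 258628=0.09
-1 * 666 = -666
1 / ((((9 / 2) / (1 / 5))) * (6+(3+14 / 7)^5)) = 2 / 140895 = 0.00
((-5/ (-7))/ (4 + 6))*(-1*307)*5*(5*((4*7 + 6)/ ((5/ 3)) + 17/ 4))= -756755/ 56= -13513.48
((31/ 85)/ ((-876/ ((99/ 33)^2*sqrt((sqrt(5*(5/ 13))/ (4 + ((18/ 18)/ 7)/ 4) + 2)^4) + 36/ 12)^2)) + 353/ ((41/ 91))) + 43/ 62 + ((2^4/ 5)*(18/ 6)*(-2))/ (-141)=32013422659370831496281/ 40855042272733411060 - 34634673864*sqrt(13)/ 302617344913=783.17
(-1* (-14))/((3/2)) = 28/3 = 9.33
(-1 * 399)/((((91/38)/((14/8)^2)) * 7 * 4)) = -7581/416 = -18.22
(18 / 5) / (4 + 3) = 18 / 35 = 0.51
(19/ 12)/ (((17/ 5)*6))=95/ 1224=0.08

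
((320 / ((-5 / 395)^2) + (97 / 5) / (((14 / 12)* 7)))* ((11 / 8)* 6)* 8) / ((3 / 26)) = 279876729704 / 245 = 1142353998.79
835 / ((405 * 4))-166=-53617 / 324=-165.48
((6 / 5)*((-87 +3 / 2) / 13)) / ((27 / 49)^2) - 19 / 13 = -48184 / 1755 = -27.46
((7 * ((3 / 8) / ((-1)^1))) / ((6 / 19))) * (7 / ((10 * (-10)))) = 931 / 1600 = 0.58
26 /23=1.13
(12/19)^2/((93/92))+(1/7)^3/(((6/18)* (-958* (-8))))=11608602405/29418363632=0.39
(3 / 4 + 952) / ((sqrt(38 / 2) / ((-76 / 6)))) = -3811 * sqrt(19) / 6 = -2768.63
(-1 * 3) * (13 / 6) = -13 / 2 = -6.50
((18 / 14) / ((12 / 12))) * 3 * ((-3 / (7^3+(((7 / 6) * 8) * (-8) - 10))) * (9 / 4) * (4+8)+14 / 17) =181413 / 92225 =1.97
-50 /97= -0.52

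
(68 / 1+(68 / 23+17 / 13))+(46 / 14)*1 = 158126 / 2093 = 75.55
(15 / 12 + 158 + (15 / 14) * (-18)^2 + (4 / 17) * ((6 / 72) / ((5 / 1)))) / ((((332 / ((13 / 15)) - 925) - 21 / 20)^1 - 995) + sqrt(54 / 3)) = -6265176707959 / 19027766720151 - 12220974740 * sqrt(2) / 19027766720151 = -0.33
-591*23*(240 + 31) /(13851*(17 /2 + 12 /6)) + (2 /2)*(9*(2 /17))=-40003408 /1648269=-24.27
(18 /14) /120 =3 /280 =0.01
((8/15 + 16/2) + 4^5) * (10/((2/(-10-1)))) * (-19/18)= 1618496/27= 59944.30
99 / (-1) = -99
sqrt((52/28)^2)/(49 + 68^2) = 13/32711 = 0.00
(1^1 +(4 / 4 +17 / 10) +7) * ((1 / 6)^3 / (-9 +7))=-107 / 4320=-0.02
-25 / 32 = -0.78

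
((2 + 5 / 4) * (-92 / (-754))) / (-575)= -1 / 1450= -0.00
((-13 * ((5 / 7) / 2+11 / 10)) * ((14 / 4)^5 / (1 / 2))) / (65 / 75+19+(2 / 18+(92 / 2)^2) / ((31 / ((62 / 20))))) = -14326767 / 166664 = -85.96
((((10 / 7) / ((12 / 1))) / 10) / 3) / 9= 1 / 2268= 0.00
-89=-89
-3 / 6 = -1 / 2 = -0.50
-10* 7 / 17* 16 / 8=-140 / 17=-8.24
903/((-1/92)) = -83076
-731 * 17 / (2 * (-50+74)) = -12427 / 48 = -258.90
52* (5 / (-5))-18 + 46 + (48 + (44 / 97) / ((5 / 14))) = 12256 / 485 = 25.27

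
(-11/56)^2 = 121/3136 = 0.04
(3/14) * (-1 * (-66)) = 99/7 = 14.14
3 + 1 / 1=4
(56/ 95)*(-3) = -1.77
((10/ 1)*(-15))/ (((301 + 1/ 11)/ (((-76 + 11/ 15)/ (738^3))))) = 62095/ 665624682432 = 0.00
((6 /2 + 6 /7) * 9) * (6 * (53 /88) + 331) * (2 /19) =1222.72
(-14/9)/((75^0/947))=-13258/9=-1473.11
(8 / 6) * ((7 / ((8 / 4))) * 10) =140 / 3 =46.67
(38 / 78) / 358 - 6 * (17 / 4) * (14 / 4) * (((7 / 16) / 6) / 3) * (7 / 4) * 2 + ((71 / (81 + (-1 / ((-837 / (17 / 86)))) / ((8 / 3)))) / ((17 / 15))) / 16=-3562987335106385 / 472372558165248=-7.54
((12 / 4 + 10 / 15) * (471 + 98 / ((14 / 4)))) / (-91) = -5489 / 273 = -20.11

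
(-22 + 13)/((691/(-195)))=2.54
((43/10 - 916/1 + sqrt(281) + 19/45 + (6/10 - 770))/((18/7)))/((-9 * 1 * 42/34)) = 2571437/43740 - 17 * sqrt(281)/486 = 58.20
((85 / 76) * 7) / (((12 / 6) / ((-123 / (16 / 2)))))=-73185 / 1216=-60.19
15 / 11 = 1.36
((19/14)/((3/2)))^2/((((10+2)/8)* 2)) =361/1323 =0.27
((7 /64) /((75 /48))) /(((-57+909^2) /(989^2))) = 978121 /11803200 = 0.08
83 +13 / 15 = 1258 / 15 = 83.87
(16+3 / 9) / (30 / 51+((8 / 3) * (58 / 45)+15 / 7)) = 262395 / 99091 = 2.65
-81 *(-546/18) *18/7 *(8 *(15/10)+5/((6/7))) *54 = 6084234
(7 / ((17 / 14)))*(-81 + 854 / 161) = -170618 / 391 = -436.36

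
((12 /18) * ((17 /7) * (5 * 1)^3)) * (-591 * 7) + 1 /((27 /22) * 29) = -655566728 /783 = -837249.97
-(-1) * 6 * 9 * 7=378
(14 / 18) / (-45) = -7 / 405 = -0.02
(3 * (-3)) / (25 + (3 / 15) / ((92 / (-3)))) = -4140 / 11497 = -0.36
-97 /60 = -1.62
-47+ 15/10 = -91/2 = -45.50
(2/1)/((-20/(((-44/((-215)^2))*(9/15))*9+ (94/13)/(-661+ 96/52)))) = 15952861/9902550625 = 0.00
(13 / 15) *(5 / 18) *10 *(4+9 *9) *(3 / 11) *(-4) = -22100 / 99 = -223.23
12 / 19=0.63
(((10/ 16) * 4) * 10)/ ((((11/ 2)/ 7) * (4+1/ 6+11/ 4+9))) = 4200/ 2101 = 2.00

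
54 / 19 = 2.84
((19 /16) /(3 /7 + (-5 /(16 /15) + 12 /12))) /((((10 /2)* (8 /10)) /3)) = -399 /1460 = -0.27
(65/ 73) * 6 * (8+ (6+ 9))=8970/ 73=122.88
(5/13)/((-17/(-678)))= 3390/221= 15.34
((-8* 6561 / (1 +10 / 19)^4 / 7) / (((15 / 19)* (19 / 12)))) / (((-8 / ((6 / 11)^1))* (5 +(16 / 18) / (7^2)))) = 1292814554472 / 86086706915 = 15.02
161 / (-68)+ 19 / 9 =-157 / 612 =-0.26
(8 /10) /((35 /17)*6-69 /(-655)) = 8908 /138723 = 0.06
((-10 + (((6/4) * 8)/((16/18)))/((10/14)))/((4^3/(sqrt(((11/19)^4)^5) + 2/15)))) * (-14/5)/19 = -7881693790116391/2795766213557256000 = -0.00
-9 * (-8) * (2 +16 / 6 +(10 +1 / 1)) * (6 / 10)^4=91368 / 625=146.19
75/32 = 2.34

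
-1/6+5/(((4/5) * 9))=19/36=0.53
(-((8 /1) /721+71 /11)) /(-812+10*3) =51279 /6202042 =0.01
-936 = -936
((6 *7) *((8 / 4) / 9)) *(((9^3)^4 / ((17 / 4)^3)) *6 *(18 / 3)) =6073364752487424 / 4913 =1236182526457.85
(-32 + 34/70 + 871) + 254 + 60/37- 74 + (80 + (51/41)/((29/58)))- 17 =57692769/53095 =1086.60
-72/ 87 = -24/ 29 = -0.83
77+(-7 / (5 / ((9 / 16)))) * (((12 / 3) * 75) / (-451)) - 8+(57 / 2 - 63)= 35.02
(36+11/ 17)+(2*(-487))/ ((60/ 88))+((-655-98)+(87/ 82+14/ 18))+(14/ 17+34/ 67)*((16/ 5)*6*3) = -8684819153/ 4202910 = -2066.38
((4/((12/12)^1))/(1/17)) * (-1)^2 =68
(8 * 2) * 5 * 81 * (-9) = -58320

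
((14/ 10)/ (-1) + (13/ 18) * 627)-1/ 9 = 451.32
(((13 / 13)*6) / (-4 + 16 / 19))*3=-57 / 10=-5.70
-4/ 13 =-0.31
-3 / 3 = -1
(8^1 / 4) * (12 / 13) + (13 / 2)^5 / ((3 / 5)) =19340.02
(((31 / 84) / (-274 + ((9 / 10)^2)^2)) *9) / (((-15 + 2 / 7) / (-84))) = -19530000 / 281544217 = -0.07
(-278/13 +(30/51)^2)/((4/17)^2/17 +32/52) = -671857/19756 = -34.01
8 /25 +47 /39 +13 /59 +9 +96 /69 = 16057859 /1323075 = 12.14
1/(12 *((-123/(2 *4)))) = -2/369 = -0.01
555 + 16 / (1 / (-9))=411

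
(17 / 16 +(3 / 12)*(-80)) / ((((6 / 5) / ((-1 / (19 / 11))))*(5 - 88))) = -5555 / 50464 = -0.11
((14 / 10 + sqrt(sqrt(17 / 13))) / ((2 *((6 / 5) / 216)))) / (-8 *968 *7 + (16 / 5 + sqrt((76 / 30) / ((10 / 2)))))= -0.00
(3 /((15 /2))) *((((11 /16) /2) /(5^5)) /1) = 11 /250000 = 0.00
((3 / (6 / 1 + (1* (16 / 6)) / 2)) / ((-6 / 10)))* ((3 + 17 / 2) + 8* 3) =-1065 / 44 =-24.20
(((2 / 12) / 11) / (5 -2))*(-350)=-175 / 99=-1.77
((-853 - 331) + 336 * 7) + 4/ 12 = 3505/ 3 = 1168.33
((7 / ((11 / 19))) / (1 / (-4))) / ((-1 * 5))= 532 / 55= 9.67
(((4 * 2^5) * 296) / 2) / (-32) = -592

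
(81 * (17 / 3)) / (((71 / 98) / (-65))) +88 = -2917582 / 71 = -41092.70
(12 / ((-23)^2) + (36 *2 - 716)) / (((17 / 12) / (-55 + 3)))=212574336 / 8993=23637.76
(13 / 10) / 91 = 1 / 70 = 0.01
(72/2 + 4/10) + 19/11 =38.13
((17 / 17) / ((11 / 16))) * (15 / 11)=240 / 121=1.98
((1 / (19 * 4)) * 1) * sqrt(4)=1 / 38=0.03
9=9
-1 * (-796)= 796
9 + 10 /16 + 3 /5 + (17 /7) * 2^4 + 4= 14863 /280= 53.08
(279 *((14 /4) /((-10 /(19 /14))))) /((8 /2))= -33.13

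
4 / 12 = 1 / 3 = 0.33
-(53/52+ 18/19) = -1943/988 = -1.97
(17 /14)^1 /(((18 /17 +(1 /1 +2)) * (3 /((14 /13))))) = 289 /2691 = 0.11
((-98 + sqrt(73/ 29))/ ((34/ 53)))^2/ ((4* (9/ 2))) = 260852167/ 201144 - 137641* sqrt(2117)/ 150858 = 1254.86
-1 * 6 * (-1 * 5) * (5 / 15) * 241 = 2410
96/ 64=3/ 2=1.50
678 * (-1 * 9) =-6102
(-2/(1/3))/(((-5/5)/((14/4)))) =21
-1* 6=-6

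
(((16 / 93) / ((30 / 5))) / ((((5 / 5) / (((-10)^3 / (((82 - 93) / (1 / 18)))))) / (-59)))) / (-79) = 236000 / 2182059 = 0.11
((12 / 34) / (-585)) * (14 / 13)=-28 / 43095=-0.00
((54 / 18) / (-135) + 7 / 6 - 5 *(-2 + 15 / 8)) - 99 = -35003 / 360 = -97.23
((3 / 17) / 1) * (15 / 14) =45 / 238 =0.19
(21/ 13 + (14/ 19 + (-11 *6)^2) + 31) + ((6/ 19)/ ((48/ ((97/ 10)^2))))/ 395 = 342597842317/ 78052000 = 4389.35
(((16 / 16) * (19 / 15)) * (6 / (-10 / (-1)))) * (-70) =-266 / 5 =-53.20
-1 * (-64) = 64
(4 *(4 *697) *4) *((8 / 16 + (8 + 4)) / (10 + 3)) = 557600 / 13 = 42892.31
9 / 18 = 1 / 2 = 0.50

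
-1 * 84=-84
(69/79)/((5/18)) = 1242/395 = 3.14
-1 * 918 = -918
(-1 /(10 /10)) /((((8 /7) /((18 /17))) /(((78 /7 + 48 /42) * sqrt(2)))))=-387 * sqrt(2) /34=-16.10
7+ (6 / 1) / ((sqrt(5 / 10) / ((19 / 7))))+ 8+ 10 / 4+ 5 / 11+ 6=114 * sqrt(2) / 7+ 527 / 22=46.99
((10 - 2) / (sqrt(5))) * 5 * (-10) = -80 * sqrt(5) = -178.89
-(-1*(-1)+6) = -7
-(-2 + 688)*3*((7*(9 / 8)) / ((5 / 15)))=-194481 / 4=-48620.25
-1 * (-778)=778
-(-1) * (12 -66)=-54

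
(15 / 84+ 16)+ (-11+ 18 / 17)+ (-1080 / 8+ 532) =191941 / 476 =403.24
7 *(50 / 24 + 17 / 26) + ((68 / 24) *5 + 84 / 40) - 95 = -15489 / 260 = -59.57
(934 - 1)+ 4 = 937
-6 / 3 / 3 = -0.67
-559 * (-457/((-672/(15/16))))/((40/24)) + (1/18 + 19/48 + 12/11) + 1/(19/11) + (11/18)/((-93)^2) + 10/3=-12150159903797/58307268096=-208.38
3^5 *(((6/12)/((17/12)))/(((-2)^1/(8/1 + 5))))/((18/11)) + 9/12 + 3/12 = -11549/34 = -339.68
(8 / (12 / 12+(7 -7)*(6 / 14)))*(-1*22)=-176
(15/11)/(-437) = -0.00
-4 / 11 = -0.36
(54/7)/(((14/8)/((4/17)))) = 1.04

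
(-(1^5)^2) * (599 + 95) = -694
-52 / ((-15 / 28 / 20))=5824 / 3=1941.33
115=115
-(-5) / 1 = 5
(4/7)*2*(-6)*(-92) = 4416/7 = 630.86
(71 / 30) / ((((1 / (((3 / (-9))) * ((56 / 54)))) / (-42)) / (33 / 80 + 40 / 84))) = 30.54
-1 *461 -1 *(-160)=-301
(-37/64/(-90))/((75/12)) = 37/36000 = 0.00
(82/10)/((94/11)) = 451/470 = 0.96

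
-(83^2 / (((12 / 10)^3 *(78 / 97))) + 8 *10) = -84876965 / 16848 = -5037.81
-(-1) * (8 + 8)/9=16/9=1.78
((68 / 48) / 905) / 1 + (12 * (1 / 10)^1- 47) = -497371 / 10860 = -45.80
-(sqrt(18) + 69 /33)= -3* sqrt(2) -23 /11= -6.33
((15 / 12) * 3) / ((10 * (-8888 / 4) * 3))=-1 / 17776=-0.00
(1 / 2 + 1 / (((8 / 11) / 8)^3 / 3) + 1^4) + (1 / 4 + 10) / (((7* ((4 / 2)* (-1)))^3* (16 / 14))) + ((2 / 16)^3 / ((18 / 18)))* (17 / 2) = 200428701 / 50176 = 3994.51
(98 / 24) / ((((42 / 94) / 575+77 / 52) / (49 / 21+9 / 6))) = 56563325 / 5353758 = 10.57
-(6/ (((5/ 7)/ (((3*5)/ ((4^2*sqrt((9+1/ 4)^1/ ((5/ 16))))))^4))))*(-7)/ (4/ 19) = 0.25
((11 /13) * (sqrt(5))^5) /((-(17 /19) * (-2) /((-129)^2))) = 439874.16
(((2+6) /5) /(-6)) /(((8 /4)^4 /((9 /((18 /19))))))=-0.16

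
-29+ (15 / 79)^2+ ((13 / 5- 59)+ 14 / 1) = -2226912 / 31205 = -71.36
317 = 317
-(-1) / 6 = 1 / 6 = 0.17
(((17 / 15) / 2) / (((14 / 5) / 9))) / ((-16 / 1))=-51 / 448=-0.11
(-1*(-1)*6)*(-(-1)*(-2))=-12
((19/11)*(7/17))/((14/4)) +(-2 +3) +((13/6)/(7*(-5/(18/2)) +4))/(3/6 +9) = 3.26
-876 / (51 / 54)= -15768 / 17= -927.53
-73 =-73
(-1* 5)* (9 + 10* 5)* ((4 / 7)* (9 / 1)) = -10620 / 7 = -1517.14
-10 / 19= -0.53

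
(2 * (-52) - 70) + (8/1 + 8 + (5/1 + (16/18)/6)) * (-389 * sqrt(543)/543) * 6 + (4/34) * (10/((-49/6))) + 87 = -444238 * sqrt(543)/4887 - 72591/833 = -2205.37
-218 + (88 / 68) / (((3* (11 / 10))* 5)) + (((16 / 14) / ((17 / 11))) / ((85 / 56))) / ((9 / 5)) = -566110 / 2601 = -217.65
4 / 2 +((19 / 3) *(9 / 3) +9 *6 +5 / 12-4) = 857 / 12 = 71.42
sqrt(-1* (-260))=2* sqrt(65)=16.12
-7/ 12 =-0.58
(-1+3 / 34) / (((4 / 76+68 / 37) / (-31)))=675583 / 45186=14.95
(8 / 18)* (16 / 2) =32 / 9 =3.56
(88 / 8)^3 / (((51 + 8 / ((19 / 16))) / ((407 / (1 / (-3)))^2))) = 37701878049 / 1097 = 34368165.95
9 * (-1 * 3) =-27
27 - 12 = 15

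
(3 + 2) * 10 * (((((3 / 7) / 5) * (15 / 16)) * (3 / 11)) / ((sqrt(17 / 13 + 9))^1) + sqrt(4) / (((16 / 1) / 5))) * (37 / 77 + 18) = 960525 * sqrt(1742) / 6355888 + 177875 / 308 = 583.82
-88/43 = -2.05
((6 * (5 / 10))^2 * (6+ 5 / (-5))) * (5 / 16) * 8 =225 / 2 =112.50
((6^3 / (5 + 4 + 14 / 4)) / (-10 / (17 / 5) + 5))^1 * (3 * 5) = 22032 / 175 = 125.90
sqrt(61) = 7.81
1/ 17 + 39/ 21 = 228/ 119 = 1.92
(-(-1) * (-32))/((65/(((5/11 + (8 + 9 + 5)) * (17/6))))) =-31.32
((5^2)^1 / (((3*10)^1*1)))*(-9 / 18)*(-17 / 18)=85 / 216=0.39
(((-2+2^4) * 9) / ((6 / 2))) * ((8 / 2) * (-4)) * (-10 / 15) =448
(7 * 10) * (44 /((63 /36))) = 1760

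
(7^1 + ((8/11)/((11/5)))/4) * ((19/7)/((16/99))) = 146547/1232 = 118.95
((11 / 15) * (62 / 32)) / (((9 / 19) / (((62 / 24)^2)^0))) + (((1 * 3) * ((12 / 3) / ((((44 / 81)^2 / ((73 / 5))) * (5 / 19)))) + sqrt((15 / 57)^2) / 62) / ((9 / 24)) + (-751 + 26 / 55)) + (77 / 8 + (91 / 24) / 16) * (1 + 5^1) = 16404742713793 / 3078820800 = 5328.26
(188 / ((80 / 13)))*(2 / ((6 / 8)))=1222 / 15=81.47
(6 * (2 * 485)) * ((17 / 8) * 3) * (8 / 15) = 19788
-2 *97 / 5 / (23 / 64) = -12416 / 115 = -107.97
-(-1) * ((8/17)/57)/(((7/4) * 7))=32/47481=0.00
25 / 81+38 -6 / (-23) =71855 / 1863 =38.57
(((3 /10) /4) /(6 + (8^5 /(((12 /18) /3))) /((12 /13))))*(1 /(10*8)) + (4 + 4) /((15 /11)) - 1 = 276426667 /56800000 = 4.87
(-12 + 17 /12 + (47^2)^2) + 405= 58560905 /12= 4880075.42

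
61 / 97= 0.63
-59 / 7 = -8.43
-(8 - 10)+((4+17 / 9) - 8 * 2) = -73 / 9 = -8.11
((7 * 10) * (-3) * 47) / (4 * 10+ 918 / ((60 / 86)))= -7.28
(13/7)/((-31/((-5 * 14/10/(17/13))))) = 169/527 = 0.32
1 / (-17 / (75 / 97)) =-75 / 1649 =-0.05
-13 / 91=-0.14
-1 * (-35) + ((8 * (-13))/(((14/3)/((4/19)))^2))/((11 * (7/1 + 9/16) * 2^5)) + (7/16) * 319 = 65758526835/376704944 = 174.56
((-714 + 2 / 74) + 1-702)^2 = 2740941316 / 1369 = 2002148.51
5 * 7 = 35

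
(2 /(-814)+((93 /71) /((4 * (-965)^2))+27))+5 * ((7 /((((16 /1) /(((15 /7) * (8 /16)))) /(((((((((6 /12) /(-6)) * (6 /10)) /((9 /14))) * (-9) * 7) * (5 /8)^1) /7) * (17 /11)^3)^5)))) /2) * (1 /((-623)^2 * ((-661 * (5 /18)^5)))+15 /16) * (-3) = -9.20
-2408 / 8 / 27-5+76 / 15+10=-1.08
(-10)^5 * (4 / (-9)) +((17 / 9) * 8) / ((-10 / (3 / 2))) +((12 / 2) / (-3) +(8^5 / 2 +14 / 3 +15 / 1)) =2737973 / 45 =60843.84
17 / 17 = 1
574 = 574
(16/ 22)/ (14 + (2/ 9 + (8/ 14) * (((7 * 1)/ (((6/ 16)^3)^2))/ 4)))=729/ 374704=0.00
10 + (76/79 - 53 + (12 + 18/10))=-11154/395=-28.24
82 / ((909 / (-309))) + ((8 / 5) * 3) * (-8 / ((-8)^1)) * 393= 2815666 / 1515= 1858.53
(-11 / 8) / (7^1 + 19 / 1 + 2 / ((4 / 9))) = -11 / 244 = -0.05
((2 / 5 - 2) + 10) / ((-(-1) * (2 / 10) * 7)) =6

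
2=2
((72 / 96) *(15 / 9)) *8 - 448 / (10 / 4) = -846 / 5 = -169.20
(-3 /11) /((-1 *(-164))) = -3 /1804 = -0.00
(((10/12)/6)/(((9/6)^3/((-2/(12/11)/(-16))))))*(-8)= -55/1458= -0.04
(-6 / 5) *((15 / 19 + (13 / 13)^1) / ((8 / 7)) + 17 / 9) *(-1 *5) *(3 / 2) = 2363 / 76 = 31.09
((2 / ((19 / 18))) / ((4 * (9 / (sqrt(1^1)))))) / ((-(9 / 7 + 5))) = -7 / 836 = -0.01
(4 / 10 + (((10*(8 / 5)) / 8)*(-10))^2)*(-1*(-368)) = 736736 / 5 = 147347.20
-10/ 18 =-5/ 9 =-0.56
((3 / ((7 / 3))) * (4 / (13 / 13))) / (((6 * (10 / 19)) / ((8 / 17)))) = 456 / 595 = 0.77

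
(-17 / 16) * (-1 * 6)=51 / 8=6.38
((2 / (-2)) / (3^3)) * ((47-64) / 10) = 17 / 270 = 0.06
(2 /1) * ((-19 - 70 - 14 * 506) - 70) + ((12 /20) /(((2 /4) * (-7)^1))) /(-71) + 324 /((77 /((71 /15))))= -395430316 /27335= -14466.08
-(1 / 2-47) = 93 / 2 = 46.50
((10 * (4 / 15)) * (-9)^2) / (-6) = -36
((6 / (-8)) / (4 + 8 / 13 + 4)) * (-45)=1755 / 448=3.92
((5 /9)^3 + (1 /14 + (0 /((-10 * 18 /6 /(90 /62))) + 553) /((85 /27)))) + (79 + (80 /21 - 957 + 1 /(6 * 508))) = -698.29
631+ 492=1123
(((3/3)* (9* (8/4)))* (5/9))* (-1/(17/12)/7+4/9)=3680/1071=3.44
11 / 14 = 0.79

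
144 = 144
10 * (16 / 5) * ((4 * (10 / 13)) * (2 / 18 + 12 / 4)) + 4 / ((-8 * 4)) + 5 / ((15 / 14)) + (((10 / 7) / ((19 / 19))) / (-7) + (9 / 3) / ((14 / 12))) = 14366155 / 45864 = 313.23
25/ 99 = 0.25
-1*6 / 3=-2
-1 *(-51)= 51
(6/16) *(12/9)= 1/2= 0.50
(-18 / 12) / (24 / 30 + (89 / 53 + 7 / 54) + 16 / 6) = -21465 / 75493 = -0.28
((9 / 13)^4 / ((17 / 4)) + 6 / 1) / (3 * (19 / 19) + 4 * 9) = 979822 / 6311981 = 0.16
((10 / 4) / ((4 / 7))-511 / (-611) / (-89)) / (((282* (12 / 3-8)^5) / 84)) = -13294239 / 10468610048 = -0.00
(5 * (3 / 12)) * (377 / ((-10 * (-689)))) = 29 / 424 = 0.07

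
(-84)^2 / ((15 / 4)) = 9408 / 5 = 1881.60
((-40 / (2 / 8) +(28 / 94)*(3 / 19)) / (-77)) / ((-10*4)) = -71419 / 1375220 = -0.05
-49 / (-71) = 49 / 71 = 0.69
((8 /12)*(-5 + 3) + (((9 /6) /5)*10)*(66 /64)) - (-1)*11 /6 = 115 /32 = 3.59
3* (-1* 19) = -57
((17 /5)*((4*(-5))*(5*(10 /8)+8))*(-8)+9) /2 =7761 /2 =3880.50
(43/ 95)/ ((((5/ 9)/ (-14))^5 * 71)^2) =43368450612139014663168/ 4676708984375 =9273284003.14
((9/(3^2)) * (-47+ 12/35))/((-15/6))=3266/175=18.66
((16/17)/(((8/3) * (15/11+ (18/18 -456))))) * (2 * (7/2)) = -231/42415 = -0.01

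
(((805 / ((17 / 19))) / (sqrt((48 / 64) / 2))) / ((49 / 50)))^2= 95484500000 / 42483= 2247593.15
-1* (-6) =6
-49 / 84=-7 / 12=-0.58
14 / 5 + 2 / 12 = 89 / 30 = 2.97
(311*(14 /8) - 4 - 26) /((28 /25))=51425 /112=459.15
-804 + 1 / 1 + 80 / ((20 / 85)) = -463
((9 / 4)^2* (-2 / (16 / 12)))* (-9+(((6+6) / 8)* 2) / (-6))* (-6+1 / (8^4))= -113462775 / 262144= -432.83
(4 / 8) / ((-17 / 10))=-5 / 17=-0.29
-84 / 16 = -21 / 4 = -5.25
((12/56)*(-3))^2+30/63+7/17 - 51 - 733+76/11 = -85302731/109956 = -775.79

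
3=3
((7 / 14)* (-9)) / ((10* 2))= -9 / 40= -0.22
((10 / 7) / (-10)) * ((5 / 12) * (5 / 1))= -25 / 84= -0.30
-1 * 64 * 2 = -128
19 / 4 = 4.75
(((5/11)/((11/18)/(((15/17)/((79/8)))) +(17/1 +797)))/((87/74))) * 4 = 1065600/565591147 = 0.00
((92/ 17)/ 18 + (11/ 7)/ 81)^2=9517225/ 92910321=0.10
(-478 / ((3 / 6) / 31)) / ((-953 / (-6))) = -177816 / 953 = -186.59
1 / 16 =0.06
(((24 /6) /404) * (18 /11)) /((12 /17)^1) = 0.02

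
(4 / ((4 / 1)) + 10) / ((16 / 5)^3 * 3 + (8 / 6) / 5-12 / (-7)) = 28875 / 263248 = 0.11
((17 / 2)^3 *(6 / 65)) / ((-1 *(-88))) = 14739 / 22880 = 0.64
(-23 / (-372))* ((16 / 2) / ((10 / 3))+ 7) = 1081 / 1860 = 0.58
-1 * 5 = -5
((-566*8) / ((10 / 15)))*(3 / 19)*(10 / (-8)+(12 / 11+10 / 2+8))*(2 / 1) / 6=-959370 / 209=-4590.29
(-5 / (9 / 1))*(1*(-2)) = 10 / 9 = 1.11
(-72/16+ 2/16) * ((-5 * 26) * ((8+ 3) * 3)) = 75075/4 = 18768.75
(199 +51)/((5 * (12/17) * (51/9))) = 25/2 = 12.50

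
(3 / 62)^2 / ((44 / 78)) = 0.00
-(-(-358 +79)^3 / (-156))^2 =-52406204859369 / 2704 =-19380992921.36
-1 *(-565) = 565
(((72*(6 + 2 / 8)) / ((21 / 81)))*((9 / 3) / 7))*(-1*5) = -182250 / 49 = -3719.39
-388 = -388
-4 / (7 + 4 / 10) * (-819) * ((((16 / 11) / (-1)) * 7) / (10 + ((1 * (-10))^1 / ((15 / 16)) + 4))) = -550368 / 407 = -1352.26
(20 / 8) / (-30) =-1 / 12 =-0.08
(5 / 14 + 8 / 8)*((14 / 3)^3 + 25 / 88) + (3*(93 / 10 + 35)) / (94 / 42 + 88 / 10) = 150.35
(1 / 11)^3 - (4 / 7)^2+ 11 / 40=-132471 / 2608760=-0.05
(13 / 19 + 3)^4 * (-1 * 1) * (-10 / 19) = 240100000 / 2476099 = 96.97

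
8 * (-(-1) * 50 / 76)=100 / 19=5.26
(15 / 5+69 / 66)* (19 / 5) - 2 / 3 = 4853 / 330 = 14.71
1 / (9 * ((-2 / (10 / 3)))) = -5 / 27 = -0.19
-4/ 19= -0.21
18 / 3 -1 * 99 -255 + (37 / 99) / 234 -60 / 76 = -153520379 / 440154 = -348.79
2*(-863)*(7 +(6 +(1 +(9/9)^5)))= -25890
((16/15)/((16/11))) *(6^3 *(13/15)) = 137.28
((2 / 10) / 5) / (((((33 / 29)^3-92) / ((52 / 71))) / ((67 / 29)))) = -43732 / 58491575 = -0.00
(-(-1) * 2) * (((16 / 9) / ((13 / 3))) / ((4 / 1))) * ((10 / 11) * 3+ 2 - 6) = -0.26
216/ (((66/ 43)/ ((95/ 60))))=2451/ 11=222.82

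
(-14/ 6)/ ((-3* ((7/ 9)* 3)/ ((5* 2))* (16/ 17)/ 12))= 85/ 2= 42.50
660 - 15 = 645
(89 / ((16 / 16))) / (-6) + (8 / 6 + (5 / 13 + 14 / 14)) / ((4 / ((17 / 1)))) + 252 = 9700 / 39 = 248.72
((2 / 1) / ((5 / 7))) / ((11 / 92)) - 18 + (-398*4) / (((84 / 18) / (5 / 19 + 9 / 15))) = -2114342 / 7315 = -289.04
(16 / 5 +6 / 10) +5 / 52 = 1013 / 260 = 3.90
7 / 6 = 1.17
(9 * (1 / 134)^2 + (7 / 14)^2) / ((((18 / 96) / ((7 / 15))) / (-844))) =-106296736 / 202005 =-526.21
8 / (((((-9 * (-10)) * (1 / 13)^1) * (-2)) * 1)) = -26 / 45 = -0.58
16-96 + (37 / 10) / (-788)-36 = -116.00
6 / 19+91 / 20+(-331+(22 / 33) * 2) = -370273 / 1140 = -324.80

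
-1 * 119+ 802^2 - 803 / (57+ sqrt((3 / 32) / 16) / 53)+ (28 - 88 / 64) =680944 * sqrt(6) / 4672737789+ 8013403105238211 / 12460634104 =643097.54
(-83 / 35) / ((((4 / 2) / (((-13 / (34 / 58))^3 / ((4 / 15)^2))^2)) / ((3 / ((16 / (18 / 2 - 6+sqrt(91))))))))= -7238398355095090555125*sqrt(91) / 1384144756736 - 21715195065285271665375 / 1384144756736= -65574871477.53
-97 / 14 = -6.93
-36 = -36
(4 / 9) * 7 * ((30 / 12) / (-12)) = -35 / 54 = -0.65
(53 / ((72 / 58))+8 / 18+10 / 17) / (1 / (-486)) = -722547 / 34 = -21251.38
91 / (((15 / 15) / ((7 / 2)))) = 637 / 2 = 318.50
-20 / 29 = -0.69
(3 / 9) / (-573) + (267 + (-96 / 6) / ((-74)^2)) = 267.00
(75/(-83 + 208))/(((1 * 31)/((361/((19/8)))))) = 456/155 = 2.94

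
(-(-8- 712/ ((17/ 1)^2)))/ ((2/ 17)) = 1512/ 17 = 88.94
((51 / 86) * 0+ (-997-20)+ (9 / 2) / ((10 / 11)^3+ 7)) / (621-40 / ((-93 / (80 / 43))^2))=-111799007526933 / 68303881599238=-1.64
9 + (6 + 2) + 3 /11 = 190 /11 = 17.27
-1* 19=-19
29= 29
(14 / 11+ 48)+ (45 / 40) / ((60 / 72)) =11137 / 220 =50.62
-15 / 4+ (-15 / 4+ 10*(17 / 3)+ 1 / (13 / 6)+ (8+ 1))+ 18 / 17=79145 / 1326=59.69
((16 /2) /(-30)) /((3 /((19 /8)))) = -0.21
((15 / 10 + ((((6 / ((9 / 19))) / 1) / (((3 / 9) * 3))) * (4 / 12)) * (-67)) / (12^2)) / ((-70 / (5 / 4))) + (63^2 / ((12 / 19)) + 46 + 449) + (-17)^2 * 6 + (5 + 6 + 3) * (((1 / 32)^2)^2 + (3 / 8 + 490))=4571597002625 / 297271296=15378.53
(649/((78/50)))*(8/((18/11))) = 713900/351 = 2033.90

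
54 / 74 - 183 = -6744 / 37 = -182.27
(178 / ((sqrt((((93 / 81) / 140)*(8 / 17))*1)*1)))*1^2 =267*sqrt(110670) / 31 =2865.26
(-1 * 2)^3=-8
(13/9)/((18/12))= 26/27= 0.96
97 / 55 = 1.76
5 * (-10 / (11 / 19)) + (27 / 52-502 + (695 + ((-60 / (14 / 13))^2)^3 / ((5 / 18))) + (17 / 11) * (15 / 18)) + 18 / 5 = 108686957402867866117 / 1009428420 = 107671782614.23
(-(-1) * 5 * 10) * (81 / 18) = 225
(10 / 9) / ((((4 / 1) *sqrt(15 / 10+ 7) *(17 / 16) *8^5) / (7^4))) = 12005 *sqrt(34) / 10653696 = 0.01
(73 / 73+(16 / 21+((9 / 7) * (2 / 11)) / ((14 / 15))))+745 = 1207919 / 1617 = 747.01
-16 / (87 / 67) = -12.32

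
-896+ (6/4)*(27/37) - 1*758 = -122315/74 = -1652.91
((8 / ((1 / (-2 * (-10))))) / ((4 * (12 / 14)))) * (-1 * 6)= -280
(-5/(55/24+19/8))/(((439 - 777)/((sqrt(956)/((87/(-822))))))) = -2055*sqrt(239)/34307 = -0.93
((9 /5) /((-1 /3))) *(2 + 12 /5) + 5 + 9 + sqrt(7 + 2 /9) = -244 /25 + sqrt(65) /3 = -7.07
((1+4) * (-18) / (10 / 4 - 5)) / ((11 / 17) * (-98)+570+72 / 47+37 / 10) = 287640 / 4089443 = 0.07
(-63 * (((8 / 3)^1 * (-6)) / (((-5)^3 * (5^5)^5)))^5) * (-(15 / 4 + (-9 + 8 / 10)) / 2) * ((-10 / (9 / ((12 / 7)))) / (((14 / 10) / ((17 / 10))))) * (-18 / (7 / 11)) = -471189159936 / 3515577587298101067533452778557741590155921159779802768184132910622707868242287077009677886962890625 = -0.00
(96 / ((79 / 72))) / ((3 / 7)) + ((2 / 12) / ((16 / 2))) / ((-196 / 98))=1548209 / 7584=204.14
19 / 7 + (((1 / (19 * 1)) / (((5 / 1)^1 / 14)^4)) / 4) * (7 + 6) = 1099589 / 83125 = 13.23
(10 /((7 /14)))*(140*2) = 5600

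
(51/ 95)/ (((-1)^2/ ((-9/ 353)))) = -459/ 33535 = -0.01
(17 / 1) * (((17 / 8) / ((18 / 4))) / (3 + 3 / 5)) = 1445 / 648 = 2.23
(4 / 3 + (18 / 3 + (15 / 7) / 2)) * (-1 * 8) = -1412 / 21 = -67.24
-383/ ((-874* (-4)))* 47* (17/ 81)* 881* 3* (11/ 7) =-2965610747/ 660744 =-4488.29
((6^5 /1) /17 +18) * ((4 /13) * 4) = 129312 /221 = 585.12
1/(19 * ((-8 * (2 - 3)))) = 0.01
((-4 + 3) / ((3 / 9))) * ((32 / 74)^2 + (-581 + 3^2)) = 1715.44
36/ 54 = 2/ 3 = 0.67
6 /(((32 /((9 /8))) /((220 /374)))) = 0.12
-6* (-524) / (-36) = -262 / 3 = -87.33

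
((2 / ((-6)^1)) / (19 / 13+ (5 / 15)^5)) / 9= -117 / 4630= -0.03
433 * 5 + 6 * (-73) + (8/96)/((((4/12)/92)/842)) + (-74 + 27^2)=21748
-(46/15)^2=-2116/225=-9.40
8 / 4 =2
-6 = -6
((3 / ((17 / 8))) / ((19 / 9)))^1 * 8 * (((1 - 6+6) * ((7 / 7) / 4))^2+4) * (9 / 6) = 10530 / 323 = 32.60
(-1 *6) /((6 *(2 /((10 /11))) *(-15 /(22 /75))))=2 /225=0.01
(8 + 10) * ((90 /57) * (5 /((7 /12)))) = 32400 /133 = 243.61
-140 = -140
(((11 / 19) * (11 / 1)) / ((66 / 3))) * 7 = 77 / 38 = 2.03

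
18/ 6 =3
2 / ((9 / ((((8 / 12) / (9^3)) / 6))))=2 / 59049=0.00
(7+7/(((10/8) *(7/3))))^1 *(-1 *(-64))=3008/5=601.60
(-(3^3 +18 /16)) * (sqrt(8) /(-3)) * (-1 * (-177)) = 13275 * sqrt(2) /4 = 4693.42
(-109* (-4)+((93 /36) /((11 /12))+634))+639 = 18830 /11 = 1711.82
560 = 560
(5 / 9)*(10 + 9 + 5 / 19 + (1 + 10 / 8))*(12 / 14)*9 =92.20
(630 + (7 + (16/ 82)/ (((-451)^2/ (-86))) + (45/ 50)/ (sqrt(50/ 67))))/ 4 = 9*sqrt(134)/ 400 + 5312223229/ 33357764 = 159.51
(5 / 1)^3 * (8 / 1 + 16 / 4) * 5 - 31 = 7469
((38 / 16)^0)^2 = 1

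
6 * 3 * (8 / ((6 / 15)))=360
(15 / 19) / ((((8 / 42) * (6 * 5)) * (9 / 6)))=7 / 76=0.09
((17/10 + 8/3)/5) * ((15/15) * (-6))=-131/25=-5.24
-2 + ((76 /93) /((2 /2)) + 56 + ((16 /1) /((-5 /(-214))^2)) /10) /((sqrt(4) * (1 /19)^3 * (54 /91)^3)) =49036511.97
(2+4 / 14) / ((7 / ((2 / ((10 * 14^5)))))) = 1 / 8235430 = 0.00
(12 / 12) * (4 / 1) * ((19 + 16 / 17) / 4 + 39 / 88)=8121 / 374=21.71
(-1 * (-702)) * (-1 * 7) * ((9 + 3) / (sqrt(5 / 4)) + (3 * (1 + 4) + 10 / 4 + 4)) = -158393.58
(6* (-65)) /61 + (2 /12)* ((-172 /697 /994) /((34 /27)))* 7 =-656221227 /102636038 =-6.39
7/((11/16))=112/11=10.18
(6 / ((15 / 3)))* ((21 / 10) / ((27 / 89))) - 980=-72877 / 75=-971.69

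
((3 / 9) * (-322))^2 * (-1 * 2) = -23040.89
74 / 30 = 37 / 15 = 2.47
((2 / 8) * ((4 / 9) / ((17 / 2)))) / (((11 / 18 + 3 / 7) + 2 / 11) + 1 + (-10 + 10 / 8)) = -616 / 307649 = -0.00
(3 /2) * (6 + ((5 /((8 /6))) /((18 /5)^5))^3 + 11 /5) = 12.30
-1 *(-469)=469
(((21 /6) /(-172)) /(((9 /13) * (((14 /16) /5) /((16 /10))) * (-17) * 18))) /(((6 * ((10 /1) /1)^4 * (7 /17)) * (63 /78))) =169 /3840007500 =0.00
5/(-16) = -5/16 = -0.31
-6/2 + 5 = 2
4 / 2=2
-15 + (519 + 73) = 577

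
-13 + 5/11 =-138/11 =-12.55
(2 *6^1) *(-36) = -432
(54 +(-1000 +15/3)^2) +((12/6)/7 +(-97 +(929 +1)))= 6936386/7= 990912.29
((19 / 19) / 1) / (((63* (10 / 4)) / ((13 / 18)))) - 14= -39677 / 2835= -14.00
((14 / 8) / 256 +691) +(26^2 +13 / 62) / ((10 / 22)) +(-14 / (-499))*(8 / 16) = 34510883067 / 15840256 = 2178.68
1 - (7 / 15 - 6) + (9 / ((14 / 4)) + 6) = 1586 / 105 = 15.10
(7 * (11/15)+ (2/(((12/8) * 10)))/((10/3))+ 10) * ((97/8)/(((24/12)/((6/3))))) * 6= 55193/50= 1103.86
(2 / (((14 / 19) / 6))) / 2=57 / 7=8.14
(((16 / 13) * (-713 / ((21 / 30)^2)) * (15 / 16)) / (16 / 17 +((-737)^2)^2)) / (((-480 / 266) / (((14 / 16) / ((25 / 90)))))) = 3454485 / 347745047073008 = 0.00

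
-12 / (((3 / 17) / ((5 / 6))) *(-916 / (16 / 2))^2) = -680 / 157323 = -0.00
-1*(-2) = 2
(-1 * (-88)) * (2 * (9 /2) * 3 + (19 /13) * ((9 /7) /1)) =2541.36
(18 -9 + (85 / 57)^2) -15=-12269 / 3249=-3.78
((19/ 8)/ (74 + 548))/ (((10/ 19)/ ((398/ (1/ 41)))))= 2945399/ 24880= 118.38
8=8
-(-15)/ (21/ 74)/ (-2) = -185/ 7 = -26.43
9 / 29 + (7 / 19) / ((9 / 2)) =1945 / 4959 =0.39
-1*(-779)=779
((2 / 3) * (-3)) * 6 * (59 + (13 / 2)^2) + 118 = -1097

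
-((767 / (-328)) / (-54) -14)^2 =-194.79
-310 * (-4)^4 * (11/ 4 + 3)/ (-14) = 228160/ 7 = 32594.29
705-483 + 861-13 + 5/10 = 2141/2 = 1070.50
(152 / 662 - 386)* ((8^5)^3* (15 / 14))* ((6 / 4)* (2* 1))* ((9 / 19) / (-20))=45488511279232450560 / 44023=1033289673107976.52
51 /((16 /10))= 255 /8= 31.88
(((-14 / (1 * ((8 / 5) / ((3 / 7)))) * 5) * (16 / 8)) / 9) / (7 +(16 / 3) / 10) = -125 / 226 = -0.55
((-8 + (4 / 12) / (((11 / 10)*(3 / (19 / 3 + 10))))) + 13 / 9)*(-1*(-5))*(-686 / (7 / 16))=11422880 / 297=38460.88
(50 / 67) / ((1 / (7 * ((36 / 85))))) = 2520 / 1139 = 2.21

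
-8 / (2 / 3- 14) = 3 / 5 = 0.60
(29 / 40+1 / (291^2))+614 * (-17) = -35353555331 / 3387240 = -10437.27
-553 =-553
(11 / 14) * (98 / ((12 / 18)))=231 / 2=115.50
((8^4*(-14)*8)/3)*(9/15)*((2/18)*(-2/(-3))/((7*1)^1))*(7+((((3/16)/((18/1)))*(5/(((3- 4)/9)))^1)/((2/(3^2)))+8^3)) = -22583296/45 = -501851.02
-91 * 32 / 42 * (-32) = 6656 / 3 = 2218.67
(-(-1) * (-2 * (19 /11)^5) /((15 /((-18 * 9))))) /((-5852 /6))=-21112002 /62004635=-0.34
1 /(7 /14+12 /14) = 14 /19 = 0.74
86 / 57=1.51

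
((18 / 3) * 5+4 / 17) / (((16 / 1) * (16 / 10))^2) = 6425 / 139264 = 0.05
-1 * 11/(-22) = 1/2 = 0.50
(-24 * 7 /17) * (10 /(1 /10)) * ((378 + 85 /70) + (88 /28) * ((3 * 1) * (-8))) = -5103600 /17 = -300211.76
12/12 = 1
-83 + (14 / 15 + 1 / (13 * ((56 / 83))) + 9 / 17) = -15115411 / 185640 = -81.42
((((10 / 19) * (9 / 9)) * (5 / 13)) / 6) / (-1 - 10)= -25 / 8151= -0.00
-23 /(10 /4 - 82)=46 /159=0.29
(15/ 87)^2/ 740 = 5/ 124468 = 0.00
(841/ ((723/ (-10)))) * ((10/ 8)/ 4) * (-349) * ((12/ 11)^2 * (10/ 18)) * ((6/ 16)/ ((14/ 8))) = 36688625/ 204127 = 179.73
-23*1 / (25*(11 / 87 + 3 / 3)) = -0.82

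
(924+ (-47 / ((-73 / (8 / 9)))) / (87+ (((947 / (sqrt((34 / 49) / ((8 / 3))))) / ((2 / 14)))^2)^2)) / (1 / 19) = 95072004586827270608996020 / 5415356834519666815159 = 17556.00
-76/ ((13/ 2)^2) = -304/ 169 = -1.80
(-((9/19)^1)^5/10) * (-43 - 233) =8148762/12380495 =0.66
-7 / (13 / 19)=-133 / 13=-10.23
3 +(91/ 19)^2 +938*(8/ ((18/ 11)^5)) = 28373253431/ 42633378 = 665.52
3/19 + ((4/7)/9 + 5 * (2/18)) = 310/399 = 0.78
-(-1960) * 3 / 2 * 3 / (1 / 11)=97020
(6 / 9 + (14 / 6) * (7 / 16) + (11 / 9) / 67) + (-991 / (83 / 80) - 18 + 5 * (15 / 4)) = -762926921 / 800784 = -952.72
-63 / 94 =-0.67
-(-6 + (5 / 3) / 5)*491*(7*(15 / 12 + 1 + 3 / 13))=2512447 / 52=48316.29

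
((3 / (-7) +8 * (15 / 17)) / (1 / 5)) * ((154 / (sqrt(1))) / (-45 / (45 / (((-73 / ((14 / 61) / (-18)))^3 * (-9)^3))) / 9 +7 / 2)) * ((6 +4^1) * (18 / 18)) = 595379400 / 177275839073252699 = 0.00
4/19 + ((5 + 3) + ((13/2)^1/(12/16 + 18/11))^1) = 21814/1995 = 10.93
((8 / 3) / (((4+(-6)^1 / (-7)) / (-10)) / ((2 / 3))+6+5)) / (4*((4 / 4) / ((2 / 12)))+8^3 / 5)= 350 / 170403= 0.00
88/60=22/15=1.47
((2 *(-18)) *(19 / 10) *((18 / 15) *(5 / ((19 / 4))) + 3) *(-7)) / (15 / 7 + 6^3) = 23814 / 2545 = 9.36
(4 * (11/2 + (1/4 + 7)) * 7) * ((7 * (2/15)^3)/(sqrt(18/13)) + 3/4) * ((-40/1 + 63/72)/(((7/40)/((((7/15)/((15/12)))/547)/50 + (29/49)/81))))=-52852944937/120613500 - 211411779748 * sqrt(26)/130844109375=-446.44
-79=-79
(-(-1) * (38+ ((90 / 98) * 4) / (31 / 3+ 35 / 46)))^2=8268856815844 / 5627850361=1469.27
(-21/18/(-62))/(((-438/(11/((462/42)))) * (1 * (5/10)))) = -7/81468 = -0.00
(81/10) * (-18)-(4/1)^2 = -809/5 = -161.80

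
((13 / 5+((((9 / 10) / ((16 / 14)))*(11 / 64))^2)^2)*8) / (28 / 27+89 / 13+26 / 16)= 627214899017538351 / 286678329589760000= 2.19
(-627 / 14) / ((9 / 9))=-627 / 14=-44.79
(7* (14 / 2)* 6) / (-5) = -294 / 5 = -58.80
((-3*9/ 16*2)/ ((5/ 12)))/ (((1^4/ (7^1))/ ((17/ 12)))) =-3213/ 40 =-80.32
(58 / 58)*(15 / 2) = 15 / 2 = 7.50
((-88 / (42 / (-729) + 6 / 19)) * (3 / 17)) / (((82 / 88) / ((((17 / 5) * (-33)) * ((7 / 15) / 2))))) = 258099534 / 152725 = 1689.96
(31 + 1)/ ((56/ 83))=332/ 7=47.43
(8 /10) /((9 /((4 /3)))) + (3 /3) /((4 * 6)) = 173 /1080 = 0.16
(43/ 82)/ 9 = 0.06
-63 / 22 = -2.86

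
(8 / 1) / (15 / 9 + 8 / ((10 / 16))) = 120 / 217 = 0.55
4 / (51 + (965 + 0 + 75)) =0.00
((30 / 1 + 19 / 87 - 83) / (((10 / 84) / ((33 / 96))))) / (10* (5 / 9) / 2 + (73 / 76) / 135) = -45347148 / 828617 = -54.73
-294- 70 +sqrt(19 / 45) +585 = sqrt(95) / 15 +221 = 221.65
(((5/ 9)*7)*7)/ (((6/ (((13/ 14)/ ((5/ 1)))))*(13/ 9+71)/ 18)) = 273/ 1304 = 0.21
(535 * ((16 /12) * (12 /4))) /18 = 1070 /9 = 118.89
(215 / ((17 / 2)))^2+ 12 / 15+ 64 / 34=928376 / 1445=642.47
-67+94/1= 27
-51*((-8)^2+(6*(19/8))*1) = -15963/4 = -3990.75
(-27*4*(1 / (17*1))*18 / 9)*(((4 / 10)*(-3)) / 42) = 216 / 595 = 0.36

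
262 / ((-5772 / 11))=-1441 / 2886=-0.50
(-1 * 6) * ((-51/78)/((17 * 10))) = 3/130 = 0.02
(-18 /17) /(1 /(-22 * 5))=1980 /17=116.47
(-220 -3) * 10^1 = -2230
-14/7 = -2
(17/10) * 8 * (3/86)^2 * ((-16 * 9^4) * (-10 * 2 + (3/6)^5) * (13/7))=8338840731/129430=64427.42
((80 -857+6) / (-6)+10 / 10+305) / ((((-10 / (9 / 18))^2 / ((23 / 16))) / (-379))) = -591.80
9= 9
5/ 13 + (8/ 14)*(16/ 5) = 1007/ 455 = 2.21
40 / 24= 5 / 3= 1.67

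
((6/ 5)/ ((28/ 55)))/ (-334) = -33/ 4676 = -0.01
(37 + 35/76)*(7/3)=6643/76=87.41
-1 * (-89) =89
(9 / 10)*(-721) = -6489 / 10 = -648.90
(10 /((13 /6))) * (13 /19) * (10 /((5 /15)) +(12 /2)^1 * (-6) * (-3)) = 8280 /19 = 435.79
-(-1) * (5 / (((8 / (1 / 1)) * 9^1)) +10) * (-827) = -599575 / 72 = -8327.43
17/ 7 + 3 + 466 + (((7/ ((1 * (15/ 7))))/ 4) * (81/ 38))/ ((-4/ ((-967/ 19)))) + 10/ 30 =493.91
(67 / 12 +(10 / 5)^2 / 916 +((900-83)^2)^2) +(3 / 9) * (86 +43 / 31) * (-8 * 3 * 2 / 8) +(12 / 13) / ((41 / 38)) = 20229905647155188165 / 45405204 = 445541564952.67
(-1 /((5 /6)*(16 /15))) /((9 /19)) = -19 /8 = -2.38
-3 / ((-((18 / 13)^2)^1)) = 169 / 108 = 1.56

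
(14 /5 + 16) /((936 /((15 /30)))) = 47 /4680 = 0.01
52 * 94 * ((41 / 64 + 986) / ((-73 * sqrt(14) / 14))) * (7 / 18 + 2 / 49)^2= -75916423115 * sqrt(14) / 6223392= -45642.83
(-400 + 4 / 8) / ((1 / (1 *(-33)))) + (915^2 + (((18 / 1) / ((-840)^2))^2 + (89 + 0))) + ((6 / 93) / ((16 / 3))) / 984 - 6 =1661068957653771271 / 1953069440000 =850491.50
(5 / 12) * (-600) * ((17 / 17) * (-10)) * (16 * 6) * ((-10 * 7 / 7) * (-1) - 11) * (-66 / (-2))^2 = -261360000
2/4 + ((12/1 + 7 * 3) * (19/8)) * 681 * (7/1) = 2988913/8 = 373614.12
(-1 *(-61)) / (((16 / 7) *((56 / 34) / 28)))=7259 / 16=453.69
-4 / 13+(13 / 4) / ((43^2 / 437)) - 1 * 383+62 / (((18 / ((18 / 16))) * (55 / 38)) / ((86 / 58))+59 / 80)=-2994519347145 / 7906346188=-378.75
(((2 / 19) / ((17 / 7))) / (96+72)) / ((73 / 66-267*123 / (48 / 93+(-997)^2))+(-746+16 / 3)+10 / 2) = -17839855 / 50795150971754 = -0.00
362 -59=303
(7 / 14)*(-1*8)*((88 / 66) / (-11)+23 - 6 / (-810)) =-135944 / 1485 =-91.54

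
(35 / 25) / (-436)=-7 / 2180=-0.00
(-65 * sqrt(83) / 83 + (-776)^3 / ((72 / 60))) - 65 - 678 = -389407896.80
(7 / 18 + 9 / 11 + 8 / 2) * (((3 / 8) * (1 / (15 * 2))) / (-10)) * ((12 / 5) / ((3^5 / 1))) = -0.00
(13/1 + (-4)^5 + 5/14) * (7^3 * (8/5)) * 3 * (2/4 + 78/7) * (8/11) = -774912432/55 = -14089316.95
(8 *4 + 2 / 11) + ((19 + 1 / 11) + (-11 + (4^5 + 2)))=11729 / 11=1066.27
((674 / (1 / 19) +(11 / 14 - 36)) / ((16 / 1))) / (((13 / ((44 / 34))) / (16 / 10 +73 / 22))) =96725931 / 247520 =390.78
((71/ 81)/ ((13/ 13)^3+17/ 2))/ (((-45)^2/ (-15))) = -142/ 207765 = -0.00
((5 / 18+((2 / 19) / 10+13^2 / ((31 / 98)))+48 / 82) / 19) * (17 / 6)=19772031271 / 247768740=79.80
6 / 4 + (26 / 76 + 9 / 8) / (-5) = 917 / 760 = 1.21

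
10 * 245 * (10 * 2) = 49000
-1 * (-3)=3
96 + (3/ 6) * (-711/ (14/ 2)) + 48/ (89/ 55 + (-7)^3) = 1481031/ 32858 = 45.07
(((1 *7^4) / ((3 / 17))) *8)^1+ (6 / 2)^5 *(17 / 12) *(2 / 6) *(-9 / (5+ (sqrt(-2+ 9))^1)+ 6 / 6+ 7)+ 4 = 459 *sqrt(7) / 8+ 2627531 / 24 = 109632.26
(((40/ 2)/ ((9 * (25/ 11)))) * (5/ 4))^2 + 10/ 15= 175/ 81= 2.16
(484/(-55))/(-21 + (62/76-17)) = 1672/7065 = 0.24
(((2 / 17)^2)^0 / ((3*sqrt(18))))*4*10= 20*sqrt(2) / 9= 3.14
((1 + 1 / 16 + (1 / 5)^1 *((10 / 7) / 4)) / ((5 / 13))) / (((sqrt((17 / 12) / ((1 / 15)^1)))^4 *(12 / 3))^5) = 105664 / 689060415192529296875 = 0.00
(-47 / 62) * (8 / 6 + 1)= -329 / 186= -1.77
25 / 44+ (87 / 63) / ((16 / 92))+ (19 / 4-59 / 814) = 450809 / 34188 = 13.19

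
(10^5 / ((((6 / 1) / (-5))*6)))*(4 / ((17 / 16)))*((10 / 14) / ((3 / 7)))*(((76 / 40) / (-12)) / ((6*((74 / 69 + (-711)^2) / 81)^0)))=9500000 / 4131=2299.69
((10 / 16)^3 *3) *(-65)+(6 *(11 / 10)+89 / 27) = -37.71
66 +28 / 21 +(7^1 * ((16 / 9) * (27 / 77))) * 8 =3374 / 33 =102.24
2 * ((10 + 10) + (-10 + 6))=32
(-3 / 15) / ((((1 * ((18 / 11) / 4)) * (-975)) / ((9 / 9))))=0.00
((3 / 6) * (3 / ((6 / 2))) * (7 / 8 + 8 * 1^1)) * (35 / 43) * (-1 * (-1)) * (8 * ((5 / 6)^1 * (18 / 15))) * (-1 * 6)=-7455 / 43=-173.37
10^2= 100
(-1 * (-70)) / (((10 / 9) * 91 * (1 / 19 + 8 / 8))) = 171 / 260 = 0.66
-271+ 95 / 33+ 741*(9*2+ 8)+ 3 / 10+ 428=6410639 / 330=19426.18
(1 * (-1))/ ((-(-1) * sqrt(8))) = -0.35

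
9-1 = 8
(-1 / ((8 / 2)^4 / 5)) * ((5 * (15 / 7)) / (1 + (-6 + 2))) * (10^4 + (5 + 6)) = 1251375 / 1792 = 698.31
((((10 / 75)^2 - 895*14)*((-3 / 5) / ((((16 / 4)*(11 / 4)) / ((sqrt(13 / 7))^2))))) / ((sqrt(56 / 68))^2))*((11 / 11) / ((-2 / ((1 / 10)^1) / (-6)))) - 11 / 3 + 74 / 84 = 154824904 / 336875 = 459.59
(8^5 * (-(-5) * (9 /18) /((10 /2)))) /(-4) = -4096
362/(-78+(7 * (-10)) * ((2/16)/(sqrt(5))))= -451776/97099+10136 * sqrt(5)/97099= -4.42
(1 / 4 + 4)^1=17 / 4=4.25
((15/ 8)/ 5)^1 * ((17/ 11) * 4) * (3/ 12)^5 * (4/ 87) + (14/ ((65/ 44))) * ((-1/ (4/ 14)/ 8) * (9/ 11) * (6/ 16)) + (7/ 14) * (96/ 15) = 4093629/ 2123264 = 1.93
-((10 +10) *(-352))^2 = -49561600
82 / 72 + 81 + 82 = 5909 / 36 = 164.14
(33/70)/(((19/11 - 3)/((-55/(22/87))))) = 31581/392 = 80.56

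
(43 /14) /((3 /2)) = 43 /21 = 2.05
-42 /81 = -14 /27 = -0.52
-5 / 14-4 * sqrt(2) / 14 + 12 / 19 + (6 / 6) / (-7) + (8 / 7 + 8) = 2467 / 266-2 * sqrt(2) / 7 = 8.87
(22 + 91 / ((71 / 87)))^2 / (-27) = -89851441 / 136107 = -660.15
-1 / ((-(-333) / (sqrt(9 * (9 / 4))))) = -1 / 74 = -0.01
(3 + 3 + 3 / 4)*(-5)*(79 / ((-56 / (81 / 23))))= 863865 / 5152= 167.68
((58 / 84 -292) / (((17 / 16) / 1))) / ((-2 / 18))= 293640 / 119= 2467.56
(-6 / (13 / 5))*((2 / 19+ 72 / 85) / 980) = -2307 / 1028755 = -0.00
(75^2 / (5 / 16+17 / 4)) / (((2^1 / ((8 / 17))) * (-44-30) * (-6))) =30000 / 45917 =0.65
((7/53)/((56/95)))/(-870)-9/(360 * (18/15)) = -389/18444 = -0.02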